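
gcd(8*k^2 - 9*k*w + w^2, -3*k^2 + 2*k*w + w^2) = -k + w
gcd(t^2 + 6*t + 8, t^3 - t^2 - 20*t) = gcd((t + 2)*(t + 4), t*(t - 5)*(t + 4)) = t + 4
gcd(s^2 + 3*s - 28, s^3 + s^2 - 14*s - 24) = s - 4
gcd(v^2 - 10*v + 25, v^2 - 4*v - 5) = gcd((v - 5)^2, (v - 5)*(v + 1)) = v - 5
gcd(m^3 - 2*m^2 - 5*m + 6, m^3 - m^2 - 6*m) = m^2 - m - 6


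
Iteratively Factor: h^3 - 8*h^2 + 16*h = (h - 4)*(h^2 - 4*h) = (h - 4)^2*(h)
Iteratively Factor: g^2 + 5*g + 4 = (g + 1)*(g + 4)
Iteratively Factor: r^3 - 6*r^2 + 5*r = (r)*(r^2 - 6*r + 5) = r*(r - 1)*(r - 5)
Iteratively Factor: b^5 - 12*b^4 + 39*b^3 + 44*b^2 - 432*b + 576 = (b - 3)*(b^4 - 9*b^3 + 12*b^2 + 80*b - 192) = (b - 3)*(b + 3)*(b^3 - 12*b^2 + 48*b - 64) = (b - 4)*(b - 3)*(b + 3)*(b^2 - 8*b + 16) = (b - 4)^2*(b - 3)*(b + 3)*(b - 4)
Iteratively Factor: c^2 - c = (c - 1)*(c)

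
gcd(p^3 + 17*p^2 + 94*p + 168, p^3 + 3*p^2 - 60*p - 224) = p^2 + 11*p + 28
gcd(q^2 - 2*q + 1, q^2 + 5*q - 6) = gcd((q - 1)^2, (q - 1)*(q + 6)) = q - 1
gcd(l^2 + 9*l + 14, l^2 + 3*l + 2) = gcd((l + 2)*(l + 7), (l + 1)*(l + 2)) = l + 2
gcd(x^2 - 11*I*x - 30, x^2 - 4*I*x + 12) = x - 6*I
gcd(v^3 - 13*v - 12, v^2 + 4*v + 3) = v^2 + 4*v + 3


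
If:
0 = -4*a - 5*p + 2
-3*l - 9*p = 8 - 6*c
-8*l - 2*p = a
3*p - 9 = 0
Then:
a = -13/4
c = 1087/192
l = -11/32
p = 3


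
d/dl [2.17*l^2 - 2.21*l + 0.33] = 4.34*l - 2.21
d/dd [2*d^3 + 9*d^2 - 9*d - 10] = 6*d^2 + 18*d - 9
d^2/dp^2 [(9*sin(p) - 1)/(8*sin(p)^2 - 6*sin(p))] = (-144*sin(p)^2 - 44*sin(p) + 252 - 87/sin(p) + 72/sin(p)^2 - 18/sin(p)^3)/(2*(4*sin(p) - 3)^3)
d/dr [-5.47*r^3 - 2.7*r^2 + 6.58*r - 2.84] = -16.41*r^2 - 5.4*r + 6.58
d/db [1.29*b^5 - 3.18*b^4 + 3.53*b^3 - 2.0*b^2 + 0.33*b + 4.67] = 6.45*b^4 - 12.72*b^3 + 10.59*b^2 - 4.0*b + 0.33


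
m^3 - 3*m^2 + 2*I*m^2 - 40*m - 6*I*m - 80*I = (m - 8)*(m + 5)*(m + 2*I)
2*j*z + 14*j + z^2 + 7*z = (2*j + z)*(z + 7)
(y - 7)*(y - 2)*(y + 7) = y^3 - 2*y^2 - 49*y + 98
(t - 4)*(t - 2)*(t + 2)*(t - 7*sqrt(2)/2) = t^4 - 7*sqrt(2)*t^3/2 - 4*t^3 - 4*t^2 + 14*sqrt(2)*t^2 + 16*t + 14*sqrt(2)*t - 56*sqrt(2)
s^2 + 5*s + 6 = (s + 2)*(s + 3)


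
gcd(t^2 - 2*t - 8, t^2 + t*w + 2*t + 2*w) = t + 2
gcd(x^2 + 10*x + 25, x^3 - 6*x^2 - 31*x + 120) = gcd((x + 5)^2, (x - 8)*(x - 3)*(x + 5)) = x + 5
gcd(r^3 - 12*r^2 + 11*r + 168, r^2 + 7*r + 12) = r + 3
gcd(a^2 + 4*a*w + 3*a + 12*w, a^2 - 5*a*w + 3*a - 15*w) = a + 3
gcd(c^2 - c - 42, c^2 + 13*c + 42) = c + 6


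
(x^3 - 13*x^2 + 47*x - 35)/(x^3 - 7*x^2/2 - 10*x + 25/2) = 2*(x - 7)/(2*x + 5)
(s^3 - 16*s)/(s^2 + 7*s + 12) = s*(s - 4)/(s + 3)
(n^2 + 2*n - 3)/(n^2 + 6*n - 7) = (n + 3)/(n + 7)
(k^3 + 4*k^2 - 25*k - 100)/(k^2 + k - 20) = (k^2 - k - 20)/(k - 4)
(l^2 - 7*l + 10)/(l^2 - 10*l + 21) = (l^2 - 7*l + 10)/(l^2 - 10*l + 21)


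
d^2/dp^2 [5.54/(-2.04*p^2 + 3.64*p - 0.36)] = (46.110528*p^2 - 82.275648*p - 5.54*(4.08*p - 3.64)*(8.16*p - 7.28) + 8.137152)/(2.04*p^2 - 3.64*p + 0.36)^3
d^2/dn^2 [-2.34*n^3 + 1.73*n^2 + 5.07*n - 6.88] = 3.46 - 14.04*n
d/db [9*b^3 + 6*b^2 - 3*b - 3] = 27*b^2 + 12*b - 3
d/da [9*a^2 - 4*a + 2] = 18*a - 4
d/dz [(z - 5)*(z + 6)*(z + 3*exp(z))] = 3*z^2*exp(z) + 3*z^2 + 9*z*exp(z) + 2*z - 87*exp(z) - 30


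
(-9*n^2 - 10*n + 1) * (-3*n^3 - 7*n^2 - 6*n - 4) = 27*n^5 + 93*n^4 + 121*n^3 + 89*n^2 + 34*n - 4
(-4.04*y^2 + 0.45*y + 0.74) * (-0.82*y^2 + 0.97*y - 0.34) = 3.3128*y^4 - 4.2878*y^3 + 1.2033*y^2 + 0.5648*y - 0.2516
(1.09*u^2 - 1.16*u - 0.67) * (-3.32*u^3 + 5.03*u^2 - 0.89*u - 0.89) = -3.6188*u^5 + 9.3339*u^4 - 4.5805*u^3 - 3.3078*u^2 + 1.6287*u + 0.5963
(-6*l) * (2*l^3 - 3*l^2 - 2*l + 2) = -12*l^4 + 18*l^3 + 12*l^2 - 12*l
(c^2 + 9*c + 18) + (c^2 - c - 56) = 2*c^2 + 8*c - 38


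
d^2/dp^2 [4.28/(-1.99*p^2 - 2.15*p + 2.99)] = (33.898456*p^2 + 36.62396*p - 4.28*(3.98*p + 2.15)*(7.96*p + 4.3) - 50.932856)/(1.99*p^2 + 2.15*p - 2.99)^3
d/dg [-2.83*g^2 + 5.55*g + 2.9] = 5.55 - 5.66*g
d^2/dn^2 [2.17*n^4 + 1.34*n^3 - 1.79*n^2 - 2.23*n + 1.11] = 26.04*n^2 + 8.04*n - 3.58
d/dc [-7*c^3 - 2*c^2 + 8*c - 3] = -21*c^2 - 4*c + 8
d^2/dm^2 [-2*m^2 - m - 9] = -4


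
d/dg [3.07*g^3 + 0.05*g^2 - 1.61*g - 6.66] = 9.21*g^2 + 0.1*g - 1.61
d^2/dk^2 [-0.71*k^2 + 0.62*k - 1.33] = -1.42000000000000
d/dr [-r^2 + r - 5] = 1 - 2*r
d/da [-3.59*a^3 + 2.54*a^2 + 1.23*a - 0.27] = -10.77*a^2 + 5.08*a + 1.23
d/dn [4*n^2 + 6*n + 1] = 8*n + 6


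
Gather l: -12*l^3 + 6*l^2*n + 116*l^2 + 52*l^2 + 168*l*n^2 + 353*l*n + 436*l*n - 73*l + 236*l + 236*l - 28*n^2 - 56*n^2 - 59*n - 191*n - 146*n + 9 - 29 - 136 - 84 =-12*l^3 + l^2*(6*n + 168) + l*(168*n^2 + 789*n + 399) - 84*n^2 - 396*n - 240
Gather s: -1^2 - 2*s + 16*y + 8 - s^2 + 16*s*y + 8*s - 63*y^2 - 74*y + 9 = -s^2 + s*(16*y + 6) - 63*y^2 - 58*y + 16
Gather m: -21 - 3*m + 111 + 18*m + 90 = 15*m + 180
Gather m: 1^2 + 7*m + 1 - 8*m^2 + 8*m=-8*m^2 + 15*m + 2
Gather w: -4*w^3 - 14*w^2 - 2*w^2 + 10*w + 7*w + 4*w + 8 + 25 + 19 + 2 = -4*w^3 - 16*w^2 + 21*w + 54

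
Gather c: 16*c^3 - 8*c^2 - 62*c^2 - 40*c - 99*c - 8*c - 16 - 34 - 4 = 16*c^3 - 70*c^2 - 147*c - 54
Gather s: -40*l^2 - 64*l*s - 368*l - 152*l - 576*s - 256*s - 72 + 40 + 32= -40*l^2 - 520*l + s*(-64*l - 832)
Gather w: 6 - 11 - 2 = -7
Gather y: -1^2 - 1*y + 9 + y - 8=0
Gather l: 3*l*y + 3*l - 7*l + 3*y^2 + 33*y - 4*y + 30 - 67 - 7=l*(3*y - 4) + 3*y^2 + 29*y - 44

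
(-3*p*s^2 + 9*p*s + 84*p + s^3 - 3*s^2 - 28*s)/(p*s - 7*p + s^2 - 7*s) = (-3*p*s - 12*p + s^2 + 4*s)/(p + s)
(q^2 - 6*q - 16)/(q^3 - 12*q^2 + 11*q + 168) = (q + 2)/(q^2 - 4*q - 21)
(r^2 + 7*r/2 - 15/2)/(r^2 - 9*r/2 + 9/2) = (r + 5)/(r - 3)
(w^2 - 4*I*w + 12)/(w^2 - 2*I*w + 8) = (w - 6*I)/(w - 4*I)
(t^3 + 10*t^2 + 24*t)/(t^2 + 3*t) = (t^2 + 10*t + 24)/(t + 3)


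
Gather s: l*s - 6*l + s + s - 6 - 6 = -6*l + s*(l + 2) - 12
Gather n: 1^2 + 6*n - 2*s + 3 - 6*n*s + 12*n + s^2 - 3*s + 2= n*(18 - 6*s) + s^2 - 5*s + 6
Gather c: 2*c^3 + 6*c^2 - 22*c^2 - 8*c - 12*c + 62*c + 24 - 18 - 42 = 2*c^3 - 16*c^2 + 42*c - 36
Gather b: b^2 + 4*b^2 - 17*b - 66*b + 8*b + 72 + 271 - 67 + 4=5*b^2 - 75*b + 280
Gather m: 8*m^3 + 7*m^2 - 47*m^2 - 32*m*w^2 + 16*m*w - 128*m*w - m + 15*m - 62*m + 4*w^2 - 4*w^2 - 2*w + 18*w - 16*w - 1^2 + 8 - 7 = 8*m^3 - 40*m^2 + m*(-32*w^2 - 112*w - 48)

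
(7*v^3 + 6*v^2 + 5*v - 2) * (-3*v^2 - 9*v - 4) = -21*v^5 - 81*v^4 - 97*v^3 - 63*v^2 - 2*v + 8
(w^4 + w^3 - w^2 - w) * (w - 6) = w^5 - 5*w^4 - 7*w^3 + 5*w^2 + 6*w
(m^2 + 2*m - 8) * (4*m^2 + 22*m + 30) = 4*m^4 + 30*m^3 + 42*m^2 - 116*m - 240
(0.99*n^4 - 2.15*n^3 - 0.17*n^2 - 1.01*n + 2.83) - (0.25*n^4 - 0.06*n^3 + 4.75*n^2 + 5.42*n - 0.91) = 0.74*n^4 - 2.09*n^3 - 4.92*n^2 - 6.43*n + 3.74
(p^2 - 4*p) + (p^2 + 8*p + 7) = 2*p^2 + 4*p + 7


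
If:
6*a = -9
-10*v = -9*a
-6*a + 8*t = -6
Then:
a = -3/2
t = -15/8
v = -27/20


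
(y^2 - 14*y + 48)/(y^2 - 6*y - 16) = (y - 6)/(y + 2)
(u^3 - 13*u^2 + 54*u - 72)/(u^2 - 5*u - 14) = (-u^3 + 13*u^2 - 54*u + 72)/(-u^2 + 5*u + 14)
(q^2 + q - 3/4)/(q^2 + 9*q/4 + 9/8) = 2*(2*q - 1)/(4*q + 3)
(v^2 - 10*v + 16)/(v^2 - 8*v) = (v - 2)/v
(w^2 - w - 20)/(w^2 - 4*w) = (w^2 - w - 20)/(w*(w - 4))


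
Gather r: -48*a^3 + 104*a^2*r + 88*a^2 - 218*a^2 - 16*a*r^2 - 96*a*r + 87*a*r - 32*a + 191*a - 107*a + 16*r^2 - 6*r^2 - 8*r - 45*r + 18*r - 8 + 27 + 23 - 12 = -48*a^3 - 130*a^2 + 52*a + r^2*(10 - 16*a) + r*(104*a^2 - 9*a - 35) + 30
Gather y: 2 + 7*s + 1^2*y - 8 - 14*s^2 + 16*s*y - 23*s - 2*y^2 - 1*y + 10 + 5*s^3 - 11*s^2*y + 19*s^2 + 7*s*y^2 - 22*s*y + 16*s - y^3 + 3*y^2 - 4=5*s^3 + 5*s^2 - y^3 + y^2*(7*s + 1) + y*(-11*s^2 - 6*s)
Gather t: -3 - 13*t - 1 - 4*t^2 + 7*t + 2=-4*t^2 - 6*t - 2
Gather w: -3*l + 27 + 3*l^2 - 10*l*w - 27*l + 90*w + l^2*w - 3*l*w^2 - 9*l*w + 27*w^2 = 3*l^2 - 30*l + w^2*(27 - 3*l) + w*(l^2 - 19*l + 90) + 27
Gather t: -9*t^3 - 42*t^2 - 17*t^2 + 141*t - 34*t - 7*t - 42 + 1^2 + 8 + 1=-9*t^3 - 59*t^2 + 100*t - 32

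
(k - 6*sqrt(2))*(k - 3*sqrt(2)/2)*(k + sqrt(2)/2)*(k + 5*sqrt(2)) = k^4 - 2*sqrt(2)*k^3 - 119*k^2/2 + 123*sqrt(2)*k/2 + 90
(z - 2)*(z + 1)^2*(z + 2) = z^4 + 2*z^3 - 3*z^2 - 8*z - 4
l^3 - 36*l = l*(l - 6)*(l + 6)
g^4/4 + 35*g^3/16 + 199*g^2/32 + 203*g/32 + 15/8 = (g/4 + 1)*(g + 1/2)*(g + 5/4)*(g + 3)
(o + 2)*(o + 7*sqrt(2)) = o^2 + 2*o + 7*sqrt(2)*o + 14*sqrt(2)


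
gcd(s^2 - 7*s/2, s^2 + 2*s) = s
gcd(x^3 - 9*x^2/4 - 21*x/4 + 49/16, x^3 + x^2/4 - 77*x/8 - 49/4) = x^2 - 7*x/4 - 49/8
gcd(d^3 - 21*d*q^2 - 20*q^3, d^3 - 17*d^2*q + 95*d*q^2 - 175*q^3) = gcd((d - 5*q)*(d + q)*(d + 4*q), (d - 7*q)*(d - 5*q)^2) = -d + 5*q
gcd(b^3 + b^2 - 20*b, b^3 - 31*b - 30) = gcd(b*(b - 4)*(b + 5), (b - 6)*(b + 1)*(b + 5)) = b + 5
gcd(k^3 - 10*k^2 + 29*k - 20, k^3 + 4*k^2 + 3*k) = 1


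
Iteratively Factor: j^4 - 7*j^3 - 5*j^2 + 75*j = (j - 5)*(j^3 - 2*j^2 - 15*j) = j*(j - 5)*(j^2 - 2*j - 15) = j*(j - 5)^2*(j + 3)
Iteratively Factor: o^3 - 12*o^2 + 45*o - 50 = (o - 2)*(o^2 - 10*o + 25) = (o - 5)*(o - 2)*(o - 5)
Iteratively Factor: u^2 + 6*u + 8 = (u + 4)*(u + 2)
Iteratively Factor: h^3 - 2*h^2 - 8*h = (h - 4)*(h^2 + 2*h) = (h - 4)*(h + 2)*(h)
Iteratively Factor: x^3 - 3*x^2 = (x)*(x^2 - 3*x) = x^2*(x - 3)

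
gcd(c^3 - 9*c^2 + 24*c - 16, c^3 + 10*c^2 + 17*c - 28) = c - 1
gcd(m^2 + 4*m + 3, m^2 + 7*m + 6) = m + 1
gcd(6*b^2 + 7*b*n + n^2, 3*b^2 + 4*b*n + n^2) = b + n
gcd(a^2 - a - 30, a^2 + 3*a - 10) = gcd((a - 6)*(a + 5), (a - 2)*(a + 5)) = a + 5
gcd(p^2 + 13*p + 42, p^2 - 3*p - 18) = 1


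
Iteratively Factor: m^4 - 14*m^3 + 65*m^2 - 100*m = (m - 5)*(m^3 - 9*m^2 + 20*m) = (m - 5)^2*(m^2 - 4*m) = m*(m - 5)^2*(m - 4)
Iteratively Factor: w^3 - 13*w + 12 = (w - 1)*(w^2 + w - 12) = (w - 1)*(w + 4)*(w - 3)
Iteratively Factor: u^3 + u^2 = (u + 1)*(u^2) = u*(u + 1)*(u)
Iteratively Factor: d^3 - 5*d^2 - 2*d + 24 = (d + 2)*(d^2 - 7*d + 12) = (d - 4)*(d + 2)*(d - 3)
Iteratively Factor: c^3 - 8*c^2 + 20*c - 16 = (c - 2)*(c^2 - 6*c + 8) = (c - 4)*(c - 2)*(c - 2)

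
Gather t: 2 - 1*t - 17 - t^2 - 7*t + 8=-t^2 - 8*t - 7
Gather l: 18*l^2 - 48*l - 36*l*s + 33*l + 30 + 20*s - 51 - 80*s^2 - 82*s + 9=18*l^2 + l*(-36*s - 15) - 80*s^2 - 62*s - 12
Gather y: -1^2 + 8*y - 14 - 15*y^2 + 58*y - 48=-15*y^2 + 66*y - 63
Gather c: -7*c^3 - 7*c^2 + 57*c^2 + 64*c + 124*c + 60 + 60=-7*c^3 + 50*c^2 + 188*c + 120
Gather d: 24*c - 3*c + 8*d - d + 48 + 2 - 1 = 21*c + 7*d + 49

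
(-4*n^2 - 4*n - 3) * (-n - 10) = 4*n^3 + 44*n^2 + 43*n + 30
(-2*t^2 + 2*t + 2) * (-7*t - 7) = 14*t^3 - 28*t - 14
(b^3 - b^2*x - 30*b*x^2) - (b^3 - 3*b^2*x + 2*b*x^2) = 2*b^2*x - 32*b*x^2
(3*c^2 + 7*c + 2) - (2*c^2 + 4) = c^2 + 7*c - 2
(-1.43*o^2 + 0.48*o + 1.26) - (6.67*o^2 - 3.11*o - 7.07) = -8.1*o^2 + 3.59*o + 8.33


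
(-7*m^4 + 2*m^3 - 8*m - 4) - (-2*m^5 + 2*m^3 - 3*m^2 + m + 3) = 2*m^5 - 7*m^4 + 3*m^2 - 9*m - 7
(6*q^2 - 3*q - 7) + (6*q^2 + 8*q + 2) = 12*q^2 + 5*q - 5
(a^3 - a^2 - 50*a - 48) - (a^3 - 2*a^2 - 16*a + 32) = a^2 - 34*a - 80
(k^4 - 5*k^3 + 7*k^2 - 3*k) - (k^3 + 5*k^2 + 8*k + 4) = k^4 - 6*k^3 + 2*k^2 - 11*k - 4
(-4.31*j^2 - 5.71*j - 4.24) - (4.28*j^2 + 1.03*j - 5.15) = -8.59*j^2 - 6.74*j + 0.91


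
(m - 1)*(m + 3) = m^2 + 2*m - 3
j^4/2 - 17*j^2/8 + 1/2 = (j/2 + 1)*(j - 2)*(j - 1/2)*(j + 1/2)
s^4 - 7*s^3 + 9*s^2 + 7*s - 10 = (s - 5)*(s - 2)*(s - 1)*(s + 1)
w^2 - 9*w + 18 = (w - 6)*(w - 3)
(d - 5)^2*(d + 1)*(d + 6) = d^4 - 3*d^3 - 39*d^2 + 115*d + 150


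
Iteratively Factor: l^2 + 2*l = (l)*(l + 2)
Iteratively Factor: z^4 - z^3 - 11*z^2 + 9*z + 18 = (z - 3)*(z^3 + 2*z^2 - 5*z - 6) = (z - 3)*(z + 3)*(z^2 - z - 2) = (z - 3)*(z + 1)*(z + 3)*(z - 2)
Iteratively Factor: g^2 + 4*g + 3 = (g + 3)*(g + 1)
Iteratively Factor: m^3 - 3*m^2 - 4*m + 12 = (m + 2)*(m^2 - 5*m + 6) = (m - 2)*(m + 2)*(m - 3)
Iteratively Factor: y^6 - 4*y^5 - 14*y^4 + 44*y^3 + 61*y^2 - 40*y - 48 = (y - 4)*(y^5 - 14*y^3 - 12*y^2 + 13*y + 12) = (y - 4)*(y - 1)*(y^4 + y^3 - 13*y^2 - 25*y - 12) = (y - 4)^2*(y - 1)*(y^3 + 5*y^2 + 7*y + 3) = (y - 4)^2*(y - 1)*(y + 1)*(y^2 + 4*y + 3) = (y - 4)^2*(y - 1)*(y + 1)*(y + 3)*(y + 1)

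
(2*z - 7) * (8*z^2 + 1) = 16*z^3 - 56*z^2 + 2*z - 7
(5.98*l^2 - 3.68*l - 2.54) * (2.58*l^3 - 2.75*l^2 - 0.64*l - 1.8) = 15.4284*l^5 - 25.9394*l^4 - 0.260400000000001*l^3 - 1.4238*l^2 + 8.2496*l + 4.572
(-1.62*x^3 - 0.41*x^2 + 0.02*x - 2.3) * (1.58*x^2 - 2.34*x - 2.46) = -2.5596*x^5 + 3.143*x^4 + 4.9762*x^3 - 2.6722*x^2 + 5.3328*x + 5.658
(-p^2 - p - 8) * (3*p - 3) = -3*p^3 - 21*p + 24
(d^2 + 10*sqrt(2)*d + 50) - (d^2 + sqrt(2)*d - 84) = 9*sqrt(2)*d + 134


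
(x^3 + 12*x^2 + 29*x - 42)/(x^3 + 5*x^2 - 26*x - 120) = (x^2 + 6*x - 7)/(x^2 - x - 20)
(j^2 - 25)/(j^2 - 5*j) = (j + 5)/j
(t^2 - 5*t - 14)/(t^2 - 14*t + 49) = (t + 2)/(t - 7)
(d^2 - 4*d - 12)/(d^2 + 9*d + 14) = (d - 6)/(d + 7)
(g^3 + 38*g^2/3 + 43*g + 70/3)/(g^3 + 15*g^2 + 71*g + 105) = (g + 2/3)/(g + 3)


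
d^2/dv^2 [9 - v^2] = -2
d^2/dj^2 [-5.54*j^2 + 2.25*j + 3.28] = -11.0800000000000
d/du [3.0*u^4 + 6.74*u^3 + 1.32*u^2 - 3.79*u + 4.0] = 12.0*u^3 + 20.22*u^2 + 2.64*u - 3.79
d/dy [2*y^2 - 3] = 4*y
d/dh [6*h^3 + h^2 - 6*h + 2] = 18*h^2 + 2*h - 6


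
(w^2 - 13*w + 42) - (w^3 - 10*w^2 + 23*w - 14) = -w^3 + 11*w^2 - 36*w + 56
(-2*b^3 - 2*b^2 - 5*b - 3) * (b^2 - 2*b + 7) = -2*b^5 + 2*b^4 - 15*b^3 - 7*b^2 - 29*b - 21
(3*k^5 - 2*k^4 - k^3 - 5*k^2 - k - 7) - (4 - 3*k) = 3*k^5 - 2*k^4 - k^3 - 5*k^2 + 2*k - 11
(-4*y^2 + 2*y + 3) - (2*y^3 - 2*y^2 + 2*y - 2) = -2*y^3 - 2*y^2 + 5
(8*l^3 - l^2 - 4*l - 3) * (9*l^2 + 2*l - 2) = 72*l^5 + 7*l^4 - 54*l^3 - 33*l^2 + 2*l + 6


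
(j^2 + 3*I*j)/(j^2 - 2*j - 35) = j*(j + 3*I)/(j^2 - 2*j - 35)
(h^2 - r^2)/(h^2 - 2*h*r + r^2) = (-h - r)/(-h + r)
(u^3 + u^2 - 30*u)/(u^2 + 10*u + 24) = u*(u - 5)/(u + 4)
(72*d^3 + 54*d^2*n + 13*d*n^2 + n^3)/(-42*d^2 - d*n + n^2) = (-12*d^2 - 7*d*n - n^2)/(7*d - n)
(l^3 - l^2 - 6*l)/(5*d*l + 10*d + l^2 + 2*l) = l*(l - 3)/(5*d + l)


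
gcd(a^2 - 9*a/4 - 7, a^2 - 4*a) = a - 4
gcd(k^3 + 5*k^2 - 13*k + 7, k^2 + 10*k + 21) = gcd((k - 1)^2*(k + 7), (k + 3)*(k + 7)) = k + 7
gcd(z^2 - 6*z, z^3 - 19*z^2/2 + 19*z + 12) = z - 6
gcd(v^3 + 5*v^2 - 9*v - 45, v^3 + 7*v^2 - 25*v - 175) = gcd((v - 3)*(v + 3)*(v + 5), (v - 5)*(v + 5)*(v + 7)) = v + 5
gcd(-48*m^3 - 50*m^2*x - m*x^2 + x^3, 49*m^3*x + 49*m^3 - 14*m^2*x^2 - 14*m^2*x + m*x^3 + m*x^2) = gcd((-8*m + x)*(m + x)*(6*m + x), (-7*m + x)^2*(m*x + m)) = 1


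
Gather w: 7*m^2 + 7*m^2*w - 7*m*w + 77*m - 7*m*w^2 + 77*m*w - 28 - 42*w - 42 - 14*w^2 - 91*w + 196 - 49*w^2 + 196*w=7*m^2 + 77*m + w^2*(-7*m - 63) + w*(7*m^2 + 70*m + 63) + 126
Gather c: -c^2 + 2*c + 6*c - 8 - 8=-c^2 + 8*c - 16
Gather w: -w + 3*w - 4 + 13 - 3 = 2*w + 6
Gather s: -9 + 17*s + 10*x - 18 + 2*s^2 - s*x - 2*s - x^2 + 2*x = 2*s^2 + s*(15 - x) - x^2 + 12*x - 27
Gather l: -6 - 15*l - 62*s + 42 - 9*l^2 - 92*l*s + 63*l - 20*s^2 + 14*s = -9*l^2 + l*(48 - 92*s) - 20*s^2 - 48*s + 36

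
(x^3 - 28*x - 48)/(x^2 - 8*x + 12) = (x^2 + 6*x + 8)/(x - 2)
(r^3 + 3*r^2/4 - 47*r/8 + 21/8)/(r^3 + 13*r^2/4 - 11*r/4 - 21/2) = (r - 1/2)/(r + 2)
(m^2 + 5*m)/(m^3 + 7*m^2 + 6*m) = (m + 5)/(m^2 + 7*m + 6)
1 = 1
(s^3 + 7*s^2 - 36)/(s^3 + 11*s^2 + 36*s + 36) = (s - 2)/(s + 2)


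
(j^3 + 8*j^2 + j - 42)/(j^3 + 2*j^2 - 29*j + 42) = (j + 3)/(j - 3)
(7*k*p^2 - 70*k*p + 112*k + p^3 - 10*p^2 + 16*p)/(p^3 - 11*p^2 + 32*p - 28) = (7*k*p - 56*k + p^2 - 8*p)/(p^2 - 9*p + 14)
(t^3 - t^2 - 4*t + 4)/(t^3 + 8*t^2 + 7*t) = (t^3 - t^2 - 4*t + 4)/(t*(t^2 + 8*t + 7))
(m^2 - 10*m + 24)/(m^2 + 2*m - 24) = (m - 6)/(m + 6)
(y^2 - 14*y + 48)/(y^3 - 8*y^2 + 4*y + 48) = (y - 8)/(y^2 - 2*y - 8)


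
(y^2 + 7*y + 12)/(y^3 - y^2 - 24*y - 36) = (y + 4)/(y^2 - 4*y - 12)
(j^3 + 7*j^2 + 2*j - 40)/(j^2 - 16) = (j^2 + 3*j - 10)/(j - 4)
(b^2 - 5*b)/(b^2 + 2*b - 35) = b/(b + 7)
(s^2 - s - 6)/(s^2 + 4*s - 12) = (s^2 - s - 6)/(s^2 + 4*s - 12)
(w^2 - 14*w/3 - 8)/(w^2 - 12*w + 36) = (w + 4/3)/(w - 6)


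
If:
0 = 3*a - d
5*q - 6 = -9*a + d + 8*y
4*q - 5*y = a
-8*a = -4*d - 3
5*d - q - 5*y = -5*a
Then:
No Solution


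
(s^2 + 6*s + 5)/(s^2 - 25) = (s + 1)/(s - 5)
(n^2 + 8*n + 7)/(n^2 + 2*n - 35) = (n + 1)/(n - 5)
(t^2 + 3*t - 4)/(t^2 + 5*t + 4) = (t - 1)/(t + 1)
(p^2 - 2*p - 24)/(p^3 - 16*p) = (p - 6)/(p*(p - 4))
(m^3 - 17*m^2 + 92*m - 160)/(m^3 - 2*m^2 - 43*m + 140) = (m - 8)/(m + 7)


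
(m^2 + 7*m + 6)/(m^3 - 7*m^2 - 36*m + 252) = (m + 1)/(m^2 - 13*m + 42)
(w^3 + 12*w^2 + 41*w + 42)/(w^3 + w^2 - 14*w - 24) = (w + 7)/(w - 4)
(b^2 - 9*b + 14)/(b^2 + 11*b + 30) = (b^2 - 9*b + 14)/(b^2 + 11*b + 30)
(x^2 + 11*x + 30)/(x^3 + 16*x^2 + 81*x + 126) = (x + 5)/(x^2 + 10*x + 21)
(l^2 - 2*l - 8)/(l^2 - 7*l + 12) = (l + 2)/(l - 3)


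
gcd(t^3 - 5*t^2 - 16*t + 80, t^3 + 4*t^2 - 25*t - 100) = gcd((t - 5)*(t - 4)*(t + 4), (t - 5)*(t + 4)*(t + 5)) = t^2 - t - 20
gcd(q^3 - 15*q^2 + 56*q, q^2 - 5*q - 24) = q - 8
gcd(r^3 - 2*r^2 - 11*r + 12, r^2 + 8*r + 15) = r + 3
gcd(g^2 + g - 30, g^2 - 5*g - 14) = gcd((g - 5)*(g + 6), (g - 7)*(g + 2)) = 1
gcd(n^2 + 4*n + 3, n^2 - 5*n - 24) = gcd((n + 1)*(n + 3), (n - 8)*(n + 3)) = n + 3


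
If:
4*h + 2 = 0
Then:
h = -1/2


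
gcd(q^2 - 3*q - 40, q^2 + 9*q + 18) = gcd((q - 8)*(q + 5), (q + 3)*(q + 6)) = 1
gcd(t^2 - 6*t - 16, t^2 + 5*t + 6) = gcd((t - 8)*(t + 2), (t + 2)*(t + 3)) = t + 2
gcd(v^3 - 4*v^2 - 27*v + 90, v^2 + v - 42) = v - 6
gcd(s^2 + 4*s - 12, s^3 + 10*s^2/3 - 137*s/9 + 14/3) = s + 6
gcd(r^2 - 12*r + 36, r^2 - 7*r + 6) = r - 6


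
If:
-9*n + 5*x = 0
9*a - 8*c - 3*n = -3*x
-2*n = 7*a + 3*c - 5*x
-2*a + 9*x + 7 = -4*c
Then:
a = -1708/7831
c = -2793/7831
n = -2905/7831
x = -5229/7831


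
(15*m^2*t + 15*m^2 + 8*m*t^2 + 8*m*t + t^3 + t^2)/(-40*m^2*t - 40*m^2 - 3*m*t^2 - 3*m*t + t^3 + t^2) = (3*m + t)/(-8*m + t)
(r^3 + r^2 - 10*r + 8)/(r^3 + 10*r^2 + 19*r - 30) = (r^2 + 2*r - 8)/(r^2 + 11*r + 30)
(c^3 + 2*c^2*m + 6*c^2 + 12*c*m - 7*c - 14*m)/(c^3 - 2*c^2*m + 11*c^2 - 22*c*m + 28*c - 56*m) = (c^2 + 2*c*m - c - 2*m)/(c^2 - 2*c*m + 4*c - 8*m)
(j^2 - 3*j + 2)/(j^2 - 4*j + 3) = (j - 2)/(j - 3)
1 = 1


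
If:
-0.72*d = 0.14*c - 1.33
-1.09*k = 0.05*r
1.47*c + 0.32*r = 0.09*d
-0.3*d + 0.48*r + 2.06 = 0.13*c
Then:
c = 0.76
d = 1.70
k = 0.14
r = -3.02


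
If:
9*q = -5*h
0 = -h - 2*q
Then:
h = 0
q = 0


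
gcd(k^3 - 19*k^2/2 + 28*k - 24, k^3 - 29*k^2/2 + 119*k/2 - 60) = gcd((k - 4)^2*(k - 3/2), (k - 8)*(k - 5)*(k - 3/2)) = k - 3/2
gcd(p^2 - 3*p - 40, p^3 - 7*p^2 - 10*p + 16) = p - 8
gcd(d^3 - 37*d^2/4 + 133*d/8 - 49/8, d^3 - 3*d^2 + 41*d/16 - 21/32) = d^2 - 9*d/4 + 7/8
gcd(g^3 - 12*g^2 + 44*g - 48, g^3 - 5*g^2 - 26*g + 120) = g^2 - 10*g + 24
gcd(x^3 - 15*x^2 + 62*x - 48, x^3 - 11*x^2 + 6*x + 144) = x^2 - 14*x + 48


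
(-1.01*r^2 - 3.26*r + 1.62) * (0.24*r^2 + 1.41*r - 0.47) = -0.2424*r^4 - 2.2065*r^3 - 3.7331*r^2 + 3.8164*r - 0.7614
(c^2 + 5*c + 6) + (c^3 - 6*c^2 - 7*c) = c^3 - 5*c^2 - 2*c + 6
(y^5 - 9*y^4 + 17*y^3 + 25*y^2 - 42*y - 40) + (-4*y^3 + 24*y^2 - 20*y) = y^5 - 9*y^4 + 13*y^3 + 49*y^2 - 62*y - 40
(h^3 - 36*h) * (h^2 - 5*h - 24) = h^5 - 5*h^4 - 60*h^3 + 180*h^2 + 864*h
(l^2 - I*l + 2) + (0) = l^2 - I*l + 2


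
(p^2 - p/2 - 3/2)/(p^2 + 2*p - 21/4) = 2*(p + 1)/(2*p + 7)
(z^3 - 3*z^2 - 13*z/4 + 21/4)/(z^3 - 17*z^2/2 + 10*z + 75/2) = (2*z^2 - 9*z + 7)/(2*(z^2 - 10*z + 25))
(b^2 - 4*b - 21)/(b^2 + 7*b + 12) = (b - 7)/(b + 4)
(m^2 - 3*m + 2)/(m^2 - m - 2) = (m - 1)/(m + 1)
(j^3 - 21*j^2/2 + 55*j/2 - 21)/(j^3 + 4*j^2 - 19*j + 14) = (2*j^2 - 17*j + 21)/(2*(j^2 + 6*j - 7))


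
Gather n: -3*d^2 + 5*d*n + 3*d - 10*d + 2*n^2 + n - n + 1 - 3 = -3*d^2 + 5*d*n - 7*d + 2*n^2 - 2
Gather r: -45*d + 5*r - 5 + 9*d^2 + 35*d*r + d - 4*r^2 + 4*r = 9*d^2 - 44*d - 4*r^2 + r*(35*d + 9) - 5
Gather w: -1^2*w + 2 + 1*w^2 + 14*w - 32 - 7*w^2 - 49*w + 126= -6*w^2 - 36*w + 96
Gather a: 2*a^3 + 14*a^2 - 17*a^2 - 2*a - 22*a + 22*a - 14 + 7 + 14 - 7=2*a^3 - 3*a^2 - 2*a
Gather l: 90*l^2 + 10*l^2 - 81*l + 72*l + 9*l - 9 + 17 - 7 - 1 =100*l^2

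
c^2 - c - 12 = (c - 4)*(c + 3)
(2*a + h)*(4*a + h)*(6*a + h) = 48*a^3 + 44*a^2*h + 12*a*h^2 + h^3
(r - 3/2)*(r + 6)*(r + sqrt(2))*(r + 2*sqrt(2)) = r^4 + 3*sqrt(2)*r^3 + 9*r^3/2 - 5*r^2 + 27*sqrt(2)*r^2/2 - 27*sqrt(2)*r + 18*r - 36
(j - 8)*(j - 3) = j^2 - 11*j + 24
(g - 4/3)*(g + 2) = g^2 + 2*g/3 - 8/3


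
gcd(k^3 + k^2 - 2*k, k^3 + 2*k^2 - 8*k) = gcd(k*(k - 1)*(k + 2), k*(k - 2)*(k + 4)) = k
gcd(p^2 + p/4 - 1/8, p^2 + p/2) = p + 1/2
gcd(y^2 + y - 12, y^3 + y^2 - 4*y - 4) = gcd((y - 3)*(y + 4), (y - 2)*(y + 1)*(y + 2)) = 1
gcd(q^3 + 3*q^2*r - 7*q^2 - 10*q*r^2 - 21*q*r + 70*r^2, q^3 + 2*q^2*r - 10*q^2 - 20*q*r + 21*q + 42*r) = q - 7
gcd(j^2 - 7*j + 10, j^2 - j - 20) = j - 5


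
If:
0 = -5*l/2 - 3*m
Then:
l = -6*m/5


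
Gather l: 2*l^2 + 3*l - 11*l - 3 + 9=2*l^2 - 8*l + 6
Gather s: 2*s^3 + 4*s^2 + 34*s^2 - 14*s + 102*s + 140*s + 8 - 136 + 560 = 2*s^3 + 38*s^2 + 228*s + 432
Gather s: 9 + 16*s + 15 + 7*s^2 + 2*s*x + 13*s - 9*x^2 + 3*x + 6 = 7*s^2 + s*(2*x + 29) - 9*x^2 + 3*x + 30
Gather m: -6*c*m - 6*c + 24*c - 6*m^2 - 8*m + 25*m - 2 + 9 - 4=18*c - 6*m^2 + m*(17 - 6*c) + 3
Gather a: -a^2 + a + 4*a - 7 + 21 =-a^2 + 5*a + 14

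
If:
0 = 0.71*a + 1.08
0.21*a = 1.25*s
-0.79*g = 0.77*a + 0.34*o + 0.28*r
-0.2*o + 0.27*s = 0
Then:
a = -1.52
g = 1.63109459796755 - 0.354430379746835*r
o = -0.34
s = -0.26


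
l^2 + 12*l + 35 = (l + 5)*(l + 7)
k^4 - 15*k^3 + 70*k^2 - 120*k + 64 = (k - 8)*(k - 4)*(k - 2)*(k - 1)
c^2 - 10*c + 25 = (c - 5)^2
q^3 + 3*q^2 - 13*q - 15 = (q - 3)*(q + 1)*(q + 5)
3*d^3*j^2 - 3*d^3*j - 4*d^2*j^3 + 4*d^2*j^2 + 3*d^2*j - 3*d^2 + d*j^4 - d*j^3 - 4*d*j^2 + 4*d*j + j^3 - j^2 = (-3*d + j)*(-d + j)*(j - 1)*(d*j + 1)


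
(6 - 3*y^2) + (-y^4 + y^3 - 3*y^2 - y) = -y^4 + y^3 - 6*y^2 - y + 6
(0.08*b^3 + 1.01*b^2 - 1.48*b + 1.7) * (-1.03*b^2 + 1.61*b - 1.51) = -0.0824*b^5 - 0.9115*b^4 + 3.0297*b^3 - 5.6589*b^2 + 4.9718*b - 2.567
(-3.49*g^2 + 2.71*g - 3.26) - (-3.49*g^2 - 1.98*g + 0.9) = 4.69*g - 4.16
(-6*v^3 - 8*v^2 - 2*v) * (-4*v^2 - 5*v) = 24*v^5 + 62*v^4 + 48*v^3 + 10*v^2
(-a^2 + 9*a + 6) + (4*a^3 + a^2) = 4*a^3 + 9*a + 6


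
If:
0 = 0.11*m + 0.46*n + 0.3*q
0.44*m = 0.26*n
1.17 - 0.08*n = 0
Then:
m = 8.64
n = 14.62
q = -25.59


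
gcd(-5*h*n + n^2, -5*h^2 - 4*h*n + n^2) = 5*h - n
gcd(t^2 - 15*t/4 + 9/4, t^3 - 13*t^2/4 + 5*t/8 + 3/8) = t - 3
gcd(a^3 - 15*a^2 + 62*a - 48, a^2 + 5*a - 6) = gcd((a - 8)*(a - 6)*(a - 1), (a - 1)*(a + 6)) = a - 1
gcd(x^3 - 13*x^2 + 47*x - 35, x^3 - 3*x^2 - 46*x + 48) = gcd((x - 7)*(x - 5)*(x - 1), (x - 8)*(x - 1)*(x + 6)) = x - 1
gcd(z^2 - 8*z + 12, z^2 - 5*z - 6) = z - 6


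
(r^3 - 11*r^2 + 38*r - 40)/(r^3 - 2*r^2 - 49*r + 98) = (r^2 - 9*r + 20)/(r^2 - 49)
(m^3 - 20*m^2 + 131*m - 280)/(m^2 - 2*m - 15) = (m^2 - 15*m + 56)/(m + 3)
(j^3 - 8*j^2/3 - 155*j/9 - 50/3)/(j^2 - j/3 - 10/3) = (j^2 - 13*j/3 - 10)/(j - 2)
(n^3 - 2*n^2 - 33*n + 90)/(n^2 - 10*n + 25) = (n^2 + 3*n - 18)/(n - 5)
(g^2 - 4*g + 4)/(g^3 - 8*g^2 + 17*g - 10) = (g - 2)/(g^2 - 6*g + 5)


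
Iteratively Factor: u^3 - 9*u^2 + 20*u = (u - 5)*(u^2 - 4*u) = u*(u - 5)*(u - 4)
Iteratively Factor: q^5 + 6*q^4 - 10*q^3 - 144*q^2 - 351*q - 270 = (q + 3)*(q^4 + 3*q^3 - 19*q^2 - 87*q - 90) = (q + 3)^2*(q^3 - 19*q - 30) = (q + 3)^3*(q^2 - 3*q - 10) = (q - 5)*(q + 3)^3*(q + 2)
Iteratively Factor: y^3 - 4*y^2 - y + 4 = (y - 4)*(y^2 - 1) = (y - 4)*(y + 1)*(y - 1)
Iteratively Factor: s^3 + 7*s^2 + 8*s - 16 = (s - 1)*(s^2 + 8*s + 16) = (s - 1)*(s + 4)*(s + 4)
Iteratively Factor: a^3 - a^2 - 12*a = (a + 3)*(a^2 - 4*a) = (a - 4)*(a + 3)*(a)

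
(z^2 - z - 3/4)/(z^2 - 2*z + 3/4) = (2*z + 1)/(2*z - 1)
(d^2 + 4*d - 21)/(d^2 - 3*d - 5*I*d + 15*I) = (d + 7)/(d - 5*I)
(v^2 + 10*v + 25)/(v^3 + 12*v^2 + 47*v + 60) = (v + 5)/(v^2 + 7*v + 12)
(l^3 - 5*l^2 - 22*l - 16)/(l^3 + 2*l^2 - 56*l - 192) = (l^2 + 3*l + 2)/(l^2 + 10*l + 24)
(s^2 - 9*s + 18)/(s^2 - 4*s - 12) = (s - 3)/(s + 2)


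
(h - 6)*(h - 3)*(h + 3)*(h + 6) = h^4 - 45*h^2 + 324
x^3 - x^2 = x^2*(x - 1)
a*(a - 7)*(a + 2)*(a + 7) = a^4 + 2*a^3 - 49*a^2 - 98*a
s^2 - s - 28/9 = (s - 7/3)*(s + 4/3)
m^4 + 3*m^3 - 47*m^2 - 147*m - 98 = (m - 7)*(m + 1)*(m + 2)*(m + 7)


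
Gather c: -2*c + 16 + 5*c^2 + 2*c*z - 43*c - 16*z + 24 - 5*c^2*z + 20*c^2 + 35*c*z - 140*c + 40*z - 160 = c^2*(25 - 5*z) + c*(37*z - 185) + 24*z - 120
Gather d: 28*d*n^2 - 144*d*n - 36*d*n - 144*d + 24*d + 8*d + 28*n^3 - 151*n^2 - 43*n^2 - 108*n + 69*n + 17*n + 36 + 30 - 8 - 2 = d*(28*n^2 - 180*n - 112) + 28*n^3 - 194*n^2 - 22*n + 56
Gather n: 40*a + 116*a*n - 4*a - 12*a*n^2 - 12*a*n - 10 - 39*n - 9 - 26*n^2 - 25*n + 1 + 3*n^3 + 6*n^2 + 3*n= 36*a + 3*n^3 + n^2*(-12*a - 20) + n*(104*a - 61) - 18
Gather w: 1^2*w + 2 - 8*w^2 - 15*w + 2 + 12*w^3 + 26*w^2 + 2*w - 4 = 12*w^3 + 18*w^2 - 12*w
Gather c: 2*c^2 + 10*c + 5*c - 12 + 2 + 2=2*c^2 + 15*c - 8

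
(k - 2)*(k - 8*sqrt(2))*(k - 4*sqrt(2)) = k^3 - 12*sqrt(2)*k^2 - 2*k^2 + 24*sqrt(2)*k + 64*k - 128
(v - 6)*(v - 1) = v^2 - 7*v + 6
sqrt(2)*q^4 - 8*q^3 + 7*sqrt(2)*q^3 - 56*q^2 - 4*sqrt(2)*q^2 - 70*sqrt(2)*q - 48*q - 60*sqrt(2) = (q + 6)*(q - 5*sqrt(2))*(q + sqrt(2))*(sqrt(2)*q + sqrt(2))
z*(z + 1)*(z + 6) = z^3 + 7*z^2 + 6*z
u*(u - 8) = u^2 - 8*u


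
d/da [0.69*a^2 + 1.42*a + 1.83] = 1.38*a + 1.42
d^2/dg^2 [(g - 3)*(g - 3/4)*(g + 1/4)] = 6*g - 7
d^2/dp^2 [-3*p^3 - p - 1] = -18*p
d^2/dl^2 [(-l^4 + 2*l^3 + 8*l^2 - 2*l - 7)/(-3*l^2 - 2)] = 2*(9*l^6 + 18*l^4 + 30*l^3 + 357*l^2 - 60*l - 74)/(27*l^6 + 54*l^4 + 36*l^2 + 8)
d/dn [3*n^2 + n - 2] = 6*n + 1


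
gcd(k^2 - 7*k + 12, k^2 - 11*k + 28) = k - 4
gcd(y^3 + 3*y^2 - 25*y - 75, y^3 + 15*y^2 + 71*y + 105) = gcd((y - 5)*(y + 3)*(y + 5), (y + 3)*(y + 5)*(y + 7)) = y^2 + 8*y + 15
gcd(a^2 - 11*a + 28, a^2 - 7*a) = a - 7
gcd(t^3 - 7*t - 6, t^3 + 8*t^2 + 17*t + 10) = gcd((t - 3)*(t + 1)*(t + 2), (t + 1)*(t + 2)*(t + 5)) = t^2 + 3*t + 2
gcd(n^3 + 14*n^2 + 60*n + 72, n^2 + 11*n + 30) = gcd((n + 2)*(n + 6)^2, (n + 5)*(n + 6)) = n + 6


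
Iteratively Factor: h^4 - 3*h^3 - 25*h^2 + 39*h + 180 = (h + 3)*(h^3 - 6*h^2 - 7*h + 60) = (h + 3)^2*(h^2 - 9*h + 20) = (h - 4)*(h + 3)^2*(h - 5)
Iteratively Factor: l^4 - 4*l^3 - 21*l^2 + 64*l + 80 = (l - 4)*(l^3 - 21*l - 20) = (l - 4)*(l + 1)*(l^2 - l - 20) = (l - 4)*(l + 1)*(l + 4)*(l - 5)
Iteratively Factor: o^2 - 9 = (o + 3)*(o - 3)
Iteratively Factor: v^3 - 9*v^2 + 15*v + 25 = (v + 1)*(v^2 - 10*v + 25) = (v - 5)*(v + 1)*(v - 5)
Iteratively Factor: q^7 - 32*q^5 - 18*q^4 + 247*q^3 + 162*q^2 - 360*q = (q - 5)*(q^6 + 5*q^5 - 7*q^4 - 53*q^3 - 18*q^2 + 72*q) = (q - 5)*(q + 2)*(q^5 + 3*q^4 - 13*q^3 - 27*q^2 + 36*q) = (q - 5)*(q - 1)*(q + 2)*(q^4 + 4*q^3 - 9*q^2 - 36*q) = (q - 5)*(q - 1)*(q + 2)*(q + 4)*(q^3 - 9*q) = (q - 5)*(q - 1)*(q + 2)*(q + 3)*(q + 4)*(q^2 - 3*q) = q*(q - 5)*(q - 1)*(q + 2)*(q + 3)*(q + 4)*(q - 3)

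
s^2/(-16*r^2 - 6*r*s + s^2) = -s^2/(16*r^2 + 6*r*s - s^2)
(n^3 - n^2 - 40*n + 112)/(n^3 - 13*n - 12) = (n^2 + 3*n - 28)/(n^2 + 4*n + 3)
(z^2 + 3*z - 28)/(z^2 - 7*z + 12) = (z + 7)/(z - 3)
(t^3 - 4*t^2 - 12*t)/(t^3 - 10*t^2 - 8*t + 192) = t*(t + 2)/(t^2 - 4*t - 32)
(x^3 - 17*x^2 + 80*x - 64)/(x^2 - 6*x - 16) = (x^2 - 9*x + 8)/(x + 2)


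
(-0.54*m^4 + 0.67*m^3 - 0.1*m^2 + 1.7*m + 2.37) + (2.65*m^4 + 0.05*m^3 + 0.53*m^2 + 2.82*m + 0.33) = 2.11*m^4 + 0.72*m^3 + 0.43*m^2 + 4.52*m + 2.7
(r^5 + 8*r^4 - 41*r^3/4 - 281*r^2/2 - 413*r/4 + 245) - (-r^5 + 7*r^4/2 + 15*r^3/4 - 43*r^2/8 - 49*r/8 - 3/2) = 2*r^5 + 9*r^4/2 - 14*r^3 - 1081*r^2/8 - 777*r/8 + 493/2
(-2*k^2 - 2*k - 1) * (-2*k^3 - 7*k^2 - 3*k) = 4*k^5 + 18*k^4 + 22*k^3 + 13*k^2 + 3*k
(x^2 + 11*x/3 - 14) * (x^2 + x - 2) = x^4 + 14*x^3/3 - 37*x^2/3 - 64*x/3 + 28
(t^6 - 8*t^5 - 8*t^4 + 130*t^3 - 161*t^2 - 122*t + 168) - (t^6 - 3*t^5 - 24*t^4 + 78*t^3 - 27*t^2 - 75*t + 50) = -5*t^5 + 16*t^4 + 52*t^3 - 134*t^2 - 47*t + 118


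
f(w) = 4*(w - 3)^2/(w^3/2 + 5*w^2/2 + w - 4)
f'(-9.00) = -0.91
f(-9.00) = -3.29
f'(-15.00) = -0.14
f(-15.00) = -1.13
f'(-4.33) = -353.90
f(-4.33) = -104.88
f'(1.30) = -22.04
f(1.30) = 4.41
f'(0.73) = -26.54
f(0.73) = -11.82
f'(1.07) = -433.36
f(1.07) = 27.35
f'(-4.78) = -60.18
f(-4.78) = -38.64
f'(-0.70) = 15.39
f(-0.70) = -15.02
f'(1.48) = -7.81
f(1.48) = 2.02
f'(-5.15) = -26.34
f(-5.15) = -23.85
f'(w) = 4*(w - 3)^2*(-3*w^2/2 - 5*w - 1)/(w^3/2 + 5*w^2/2 + w - 4)^2 + 4*(2*w - 6)/(w^3/2 + 5*w^2/2 + w - 4)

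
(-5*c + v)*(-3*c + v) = 15*c^2 - 8*c*v + v^2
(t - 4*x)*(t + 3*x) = t^2 - t*x - 12*x^2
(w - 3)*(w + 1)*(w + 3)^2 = w^4 + 4*w^3 - 6*w^2 - 36*w - 27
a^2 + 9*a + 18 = (a + 3)*(a + 6)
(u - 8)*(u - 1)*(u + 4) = u^3 - 5*u^2 - 28*u + 32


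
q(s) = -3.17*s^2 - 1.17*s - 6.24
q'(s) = -6.34*s - 1.17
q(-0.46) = -6.37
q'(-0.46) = 1.75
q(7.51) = -193.82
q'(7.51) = -48.78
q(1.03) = -10.81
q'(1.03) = -7.70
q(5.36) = -103.58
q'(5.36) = -35.15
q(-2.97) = -30.73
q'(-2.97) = 17.66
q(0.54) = -7.80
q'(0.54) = -4.59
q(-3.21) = -35.15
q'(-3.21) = 19.18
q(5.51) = -108.93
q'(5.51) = -36.10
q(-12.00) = -448.68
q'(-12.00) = 74.91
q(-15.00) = -701.94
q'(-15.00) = 93.93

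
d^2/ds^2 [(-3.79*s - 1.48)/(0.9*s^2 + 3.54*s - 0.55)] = (-(1.8*s + 3.54)*(3.6*s + 7.08)*(3.79*s + 1.48) + (20.466*s + 29.4972)*(0.9*s^2 + 3.54*s - 0.55))/(0.9*s^2 + 3.54*s - 0.55)^3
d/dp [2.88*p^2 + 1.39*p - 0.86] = 5.76*p + 1.39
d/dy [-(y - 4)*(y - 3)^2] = (11 - 3*y)*(y - 3)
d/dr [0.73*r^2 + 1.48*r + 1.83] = 1.46*r + 1.48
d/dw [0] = 0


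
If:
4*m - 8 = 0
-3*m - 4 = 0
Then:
No Solution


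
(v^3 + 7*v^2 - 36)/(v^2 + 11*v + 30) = (v^2 + v - 6)/(v + 5)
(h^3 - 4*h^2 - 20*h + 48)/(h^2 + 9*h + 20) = (h^2 - 8*h + 12)/(h + 5)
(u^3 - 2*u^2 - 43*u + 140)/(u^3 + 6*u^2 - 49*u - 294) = (u^2 - 9*u + 20)/(u^2 - u - 42)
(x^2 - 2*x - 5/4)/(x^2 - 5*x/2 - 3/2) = (x - 5/2)/(x - 3)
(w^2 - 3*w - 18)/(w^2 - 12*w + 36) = (w + 3)/(w - 6)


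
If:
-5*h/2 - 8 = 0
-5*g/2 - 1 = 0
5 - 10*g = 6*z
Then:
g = -2/5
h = -16/5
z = 3/2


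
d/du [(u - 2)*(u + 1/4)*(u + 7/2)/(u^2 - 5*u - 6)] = (8*u^4 - 80*u^3 - 161*u^2 - 140*u + 248)/(8*(u^4 - 10*u^3 + 13*u^2 + 60*u + 36))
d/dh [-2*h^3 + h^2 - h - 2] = -6*h^2 + 2*h - 1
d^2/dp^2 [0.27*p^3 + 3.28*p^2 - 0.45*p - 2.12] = 1.62*p + 6.56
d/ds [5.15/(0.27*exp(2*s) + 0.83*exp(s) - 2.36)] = (-2.781*exp(s) - 4.2745)*exp(s)/(0.27*exp(2*s) + 0.83*exp(s) - 2.36)^2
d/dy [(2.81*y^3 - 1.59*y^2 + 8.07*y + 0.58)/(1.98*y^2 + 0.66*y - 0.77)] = (5.5638*y^4 + 3.7092*y^3 - 23.5191*y^2 + 0.151800000000001*y - 6.5967)/(3.9204*y^4 + 2.6136*y^3 - 2.6136*y^2 - 1.0164*y + 0.5929)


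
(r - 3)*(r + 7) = r^2 + 4*r - 21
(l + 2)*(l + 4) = l^2 + 6*l + 8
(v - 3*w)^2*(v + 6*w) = v^3 - 27*v*w^2 + 54*w^3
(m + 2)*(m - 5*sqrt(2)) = m^2 - 5*sqrt(2)*m + 2*m - 10*sqrt(2)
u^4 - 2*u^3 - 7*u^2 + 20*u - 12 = (u - 2)^2*(u - 1)*(u + 3)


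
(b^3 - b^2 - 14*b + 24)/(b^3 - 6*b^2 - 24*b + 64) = (b - 3)/(b - 8)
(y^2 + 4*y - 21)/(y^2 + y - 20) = (y^2 + 4*y - 21)/(y^2 + y - 20)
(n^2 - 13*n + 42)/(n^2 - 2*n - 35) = (n - 6)/(n + 5)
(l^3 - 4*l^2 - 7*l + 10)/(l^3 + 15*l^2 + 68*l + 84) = (l^2 - 6*l + 5)/(l^2 + 13*l + 42)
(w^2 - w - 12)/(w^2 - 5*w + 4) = (w + 3)/(w - 1)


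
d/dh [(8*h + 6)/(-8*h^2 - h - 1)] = 2*(32*h^2 + 48*h - 1)/(64*h^4 + 16*h^3 + 17*h^2 + 2*h + 1)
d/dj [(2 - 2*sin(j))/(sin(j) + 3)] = -8*cos(j)/(sin(j) + 3)^2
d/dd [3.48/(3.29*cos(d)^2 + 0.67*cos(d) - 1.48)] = (22.8984*cos(d) + 2.3316)*sin(d)/(3.29*cos(d)^2 + 0.67*cos(d) - 1.48)^2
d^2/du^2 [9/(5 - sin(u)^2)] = 18*(2*sin(u)^4 + 7*sin(u)^2 - 5)/(sin(u)^2 - 5)^3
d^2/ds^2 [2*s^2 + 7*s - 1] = 4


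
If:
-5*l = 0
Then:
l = 0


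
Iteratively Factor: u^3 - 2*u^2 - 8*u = (u - 4)*(u^2 + 2*u) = u*(u - 4)*(u + 2)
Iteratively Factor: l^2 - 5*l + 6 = (l - 2)*(l - 3)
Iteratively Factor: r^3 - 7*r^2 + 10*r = (r - 2)*(r^2 - 5*r) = r*(r - 2)*(r - 5)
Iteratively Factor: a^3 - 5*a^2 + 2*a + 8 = (a - 2)*(a^2 - 3*a - 4) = (a - 4)*(a - 2)*(a + 1)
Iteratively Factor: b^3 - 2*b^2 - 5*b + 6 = (b + 2)*(b^2 - 4*b + 3) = (b - 1)*(b + 2)*(b - 3)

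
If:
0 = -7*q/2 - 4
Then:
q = -8/7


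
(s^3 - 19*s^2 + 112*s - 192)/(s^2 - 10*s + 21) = (s^2 - 16*s + 64)/(s - 7)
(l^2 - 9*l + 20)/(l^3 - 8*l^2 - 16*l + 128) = (l - 5)/(l^2 - 4*l - 32)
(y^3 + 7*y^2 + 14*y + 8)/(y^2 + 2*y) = y + 5 + 4/y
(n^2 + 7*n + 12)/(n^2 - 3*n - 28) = (n + 3)/(n - 7)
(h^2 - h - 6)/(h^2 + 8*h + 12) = (h - 3)/(h + 6)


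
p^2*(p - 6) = p^3 - 6*p^2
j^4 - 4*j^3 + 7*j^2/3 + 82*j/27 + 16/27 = (j - 8/3)*(j - 2)*(j + 1/3)^2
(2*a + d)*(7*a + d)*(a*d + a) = 14*a^3*d + 14*a^3 + 9*a^2*d^2 + 9*a^2*d + a*d^3 + a*d^2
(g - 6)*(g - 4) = g^2 - 10*g + 24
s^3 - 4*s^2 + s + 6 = (s - 3)*(s - 2)*(s + 1)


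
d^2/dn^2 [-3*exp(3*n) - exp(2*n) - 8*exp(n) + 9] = (-27*exp(2*n) - 4*exp(n) - 8)*exp(n)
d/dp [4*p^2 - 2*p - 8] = 8*p - 2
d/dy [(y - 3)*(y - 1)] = 2*y - 4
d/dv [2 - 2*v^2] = -4*v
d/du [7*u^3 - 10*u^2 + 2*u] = 21*u^2 - 20*u + 2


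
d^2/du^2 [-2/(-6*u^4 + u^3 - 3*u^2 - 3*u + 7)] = 12*((-12*u^2 + u - 1)*(6*u^4 - u^3 + 3*u^2 + 3*u - 7) + 3*(8*u^3 - u^2 + 2*u + 1)^2)/(6*u^4 - u^3 + 3*u^2 + 3*u - 7)^3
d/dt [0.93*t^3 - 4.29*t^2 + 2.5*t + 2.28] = 2.79*t^2 - 8.58*t + 2.5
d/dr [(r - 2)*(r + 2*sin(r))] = r + (r - 2)*(2*cos(r) + 1) + 2*sin(r)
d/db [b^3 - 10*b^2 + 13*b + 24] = 3*b^2 - 20*b + 13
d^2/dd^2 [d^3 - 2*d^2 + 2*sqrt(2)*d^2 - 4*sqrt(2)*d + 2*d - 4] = 6*d - 4 + 4*sqrt(2)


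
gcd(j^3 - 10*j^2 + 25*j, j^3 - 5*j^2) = j^2 - 5*j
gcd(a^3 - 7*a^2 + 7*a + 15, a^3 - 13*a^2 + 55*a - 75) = a^2 - 8*a + 15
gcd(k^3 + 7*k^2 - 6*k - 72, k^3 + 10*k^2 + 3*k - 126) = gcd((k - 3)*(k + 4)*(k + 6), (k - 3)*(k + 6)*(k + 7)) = k^2 + 3*k - 18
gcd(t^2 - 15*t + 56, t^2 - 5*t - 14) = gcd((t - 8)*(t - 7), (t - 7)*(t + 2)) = t - 7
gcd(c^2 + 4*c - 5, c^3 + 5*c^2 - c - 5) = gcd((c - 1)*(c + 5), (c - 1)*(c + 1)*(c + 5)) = c^2 + 4*c - 5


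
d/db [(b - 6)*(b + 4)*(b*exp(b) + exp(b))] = (b^3 + 2*b^2 - 28*b - 50)*exp(b)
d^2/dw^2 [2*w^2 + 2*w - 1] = 4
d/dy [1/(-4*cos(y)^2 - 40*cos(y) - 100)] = -sin(y)/(2*(cos(y) + 5)^3)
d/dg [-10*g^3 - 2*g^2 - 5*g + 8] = -30*g^2 - 4*g - 5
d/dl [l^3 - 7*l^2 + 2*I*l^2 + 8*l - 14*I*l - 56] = 3*l^2 + l*(-14 + 4*I) + 8 - 14*I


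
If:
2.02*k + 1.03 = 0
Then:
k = -0.51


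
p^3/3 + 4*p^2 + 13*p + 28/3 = (p/3 + 1/3)*(p + 4)*(p + 7)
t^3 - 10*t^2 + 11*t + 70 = (t - 7)*(t - 5)*(t + 2)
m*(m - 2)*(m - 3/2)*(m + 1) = m^4 - 5*m^3/2 - m^2/2 + 3*m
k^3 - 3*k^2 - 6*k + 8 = (k - 4)*(k - 1)*(k + 2)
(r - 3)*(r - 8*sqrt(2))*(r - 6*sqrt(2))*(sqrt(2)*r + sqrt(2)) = sqrt(2)*r^4 - 28*r^3 - 2*sqrt(2)*r^3 + 56*r^2 + 93*sqrt(2)*r^2 - 192*sqrt(2)*r + 84*r - 288*sqrt(2)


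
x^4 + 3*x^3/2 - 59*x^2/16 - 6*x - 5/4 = (x - 2)*(x + 1/4)*(x + 5/4)*(x + 2)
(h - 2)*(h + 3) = h^2 + h - 6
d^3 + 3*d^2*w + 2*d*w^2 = d*(d + w)*(d + 2*w)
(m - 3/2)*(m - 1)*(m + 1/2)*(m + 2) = m^4 - 15*m^2/4 + 5*m/4 + 3/2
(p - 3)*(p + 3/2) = p^2 - 3*p/2 - 9/2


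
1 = 1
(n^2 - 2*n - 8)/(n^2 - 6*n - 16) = (n - 4)/(n - 8)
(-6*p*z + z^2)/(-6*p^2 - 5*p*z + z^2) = z/(p + z)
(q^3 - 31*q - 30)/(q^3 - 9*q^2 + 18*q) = (q^2 + 6*q + 5)/(q*(q - 3))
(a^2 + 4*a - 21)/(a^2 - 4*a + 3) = (a + 7)/(a - 1)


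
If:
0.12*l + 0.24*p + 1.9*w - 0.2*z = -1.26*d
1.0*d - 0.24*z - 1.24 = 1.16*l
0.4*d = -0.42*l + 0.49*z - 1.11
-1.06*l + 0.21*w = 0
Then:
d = 0.757013574660633*z - 0.867420814479638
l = 0.445701357466063*z - 1.81674208144796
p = 78.0599206349206 - 21.1742063492064*z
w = 2.24973066149537*z - 9.17022193492782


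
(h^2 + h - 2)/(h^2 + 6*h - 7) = (h + 2)/(h + 7)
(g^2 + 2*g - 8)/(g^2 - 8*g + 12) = (g + 4)/(g - 6)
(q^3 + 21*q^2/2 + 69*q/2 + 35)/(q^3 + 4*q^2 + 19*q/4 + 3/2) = 2*(2*q^2 + 17*q + 35)/(4*q^2 + 8*q + 3)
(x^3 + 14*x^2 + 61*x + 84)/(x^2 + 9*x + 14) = (x^2 + 7*x + 12)/(x + 2)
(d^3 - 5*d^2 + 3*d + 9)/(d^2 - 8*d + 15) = (d^2 - 2*d - 3)/(d - 5)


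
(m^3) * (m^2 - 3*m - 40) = m^5 - 3*m^4 - 40*m^3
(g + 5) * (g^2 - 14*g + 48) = g^3 - 9*g^2 - 22*g + 240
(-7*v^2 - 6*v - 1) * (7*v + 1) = -49*v^3 - 49*v^2 - 13*v - 1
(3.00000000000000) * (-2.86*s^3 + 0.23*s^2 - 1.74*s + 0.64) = -8.58*s^3 + 0.69*s^2 - 5.22*s + 1.92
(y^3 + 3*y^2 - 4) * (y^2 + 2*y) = y^5 + 5*y^4 + 6*y^3 - 4*y^2 - 8*y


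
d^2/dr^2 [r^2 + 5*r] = 2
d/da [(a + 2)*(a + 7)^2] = (a + 7)*(3*a + 11)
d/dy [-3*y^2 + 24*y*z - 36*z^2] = -6*y + 24*z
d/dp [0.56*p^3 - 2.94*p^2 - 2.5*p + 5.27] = 1.68*p^2 - 5.88*p - 2.5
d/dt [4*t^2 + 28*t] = 8*t + 28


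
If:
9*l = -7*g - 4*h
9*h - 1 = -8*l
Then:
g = -7*l/9 - 4/63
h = 1/9 - 8*l/9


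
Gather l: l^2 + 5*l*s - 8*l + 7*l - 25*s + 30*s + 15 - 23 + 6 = l^2 + l*(5*s - 1) + 5*s - 2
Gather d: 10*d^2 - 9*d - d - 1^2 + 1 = 10*d^2 - 10*d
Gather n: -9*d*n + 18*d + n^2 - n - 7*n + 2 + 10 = 18*d + n^2 + n*(-9*d - 8) + 12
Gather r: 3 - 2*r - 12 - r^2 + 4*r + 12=-r^2 + 2*r + 3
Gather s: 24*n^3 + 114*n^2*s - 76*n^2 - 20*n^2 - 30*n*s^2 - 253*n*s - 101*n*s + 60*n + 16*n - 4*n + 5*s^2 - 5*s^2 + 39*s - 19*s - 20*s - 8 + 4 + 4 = 24*n^3 - 96*n^2 - 30*n*s^2 + 72*n + s*(114*n^2 - 354*n)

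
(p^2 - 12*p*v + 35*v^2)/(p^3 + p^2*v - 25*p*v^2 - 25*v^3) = (p - 7*v)/(p^2 + 6*p*v + 5*v^2)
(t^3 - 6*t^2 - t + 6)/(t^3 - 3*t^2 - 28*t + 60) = (t^2 - 1)/(t^2 + 3*t - 10)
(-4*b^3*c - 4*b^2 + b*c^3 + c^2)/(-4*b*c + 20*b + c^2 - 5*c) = (4*b^3*c + 4*b^2 - b*c^3 - c^2)/(4*b*c - 20*b - c^2 + 5*c)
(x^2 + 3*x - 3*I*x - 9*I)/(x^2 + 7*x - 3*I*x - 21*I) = (x + 3)/(x + 7)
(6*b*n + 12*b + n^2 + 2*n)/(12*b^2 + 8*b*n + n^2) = (n + 2)/(2*b + n)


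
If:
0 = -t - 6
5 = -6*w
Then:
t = -6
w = -5/6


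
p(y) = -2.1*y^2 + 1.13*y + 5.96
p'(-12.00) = 51.53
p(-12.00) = -310.00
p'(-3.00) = 13.73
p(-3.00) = -16.33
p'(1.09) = -3.45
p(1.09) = 4.70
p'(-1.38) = 6.93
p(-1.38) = 0.40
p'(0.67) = -1.68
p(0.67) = 5.77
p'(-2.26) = 10.62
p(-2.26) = -7.32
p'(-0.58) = 3.57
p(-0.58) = 4.60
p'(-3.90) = 17.51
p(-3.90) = -30.39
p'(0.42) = -0.63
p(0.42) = 6.06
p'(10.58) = -43.31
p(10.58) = -217.15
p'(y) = 1.13 - 4.2*y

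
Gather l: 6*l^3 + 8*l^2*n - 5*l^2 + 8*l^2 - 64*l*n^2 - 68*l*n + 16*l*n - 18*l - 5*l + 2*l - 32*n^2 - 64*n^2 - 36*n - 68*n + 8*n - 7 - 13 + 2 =6*l^3 + l^2*(8*n + 3) + l*(-64*n^2 - 52*n - 21) - 96*n^2 - 96*n - 18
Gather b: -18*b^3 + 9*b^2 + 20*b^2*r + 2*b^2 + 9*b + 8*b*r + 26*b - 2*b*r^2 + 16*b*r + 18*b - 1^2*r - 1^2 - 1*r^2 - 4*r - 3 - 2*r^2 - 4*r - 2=-18*b^3 + b^2*(20*r + 11) + b*(-2*r^2 + 24*r + 53) - 3*r^2 - 9*r - 6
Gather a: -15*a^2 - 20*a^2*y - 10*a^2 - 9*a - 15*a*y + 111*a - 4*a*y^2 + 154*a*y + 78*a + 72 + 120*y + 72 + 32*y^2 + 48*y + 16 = a^2*(-20*y - 25) + a*(-4*y^2 + 139*y + 180) + 32*y^2 + 168*y + 160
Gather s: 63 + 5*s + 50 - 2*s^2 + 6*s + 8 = -2*s^2 + 11*s + 121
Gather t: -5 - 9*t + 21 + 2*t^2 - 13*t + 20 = 2*t^2 - 22*t + 36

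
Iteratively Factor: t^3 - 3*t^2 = (t - 3)*(t^2) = t*(t - 3)*(t)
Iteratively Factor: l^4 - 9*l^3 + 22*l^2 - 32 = (l - 4)*(l^3 - 5*l^2 + 2*l + 8) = (l - 4)*(l - 2)*(l^2 - 3*l - 4) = (l - 4)*(l - 2)*(l + 1)*(l - 4)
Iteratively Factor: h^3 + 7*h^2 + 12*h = (h + 3)*(h^2 + 4*h) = h*(h + 3)*(h + 4)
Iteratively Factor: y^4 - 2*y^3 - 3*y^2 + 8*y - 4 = (y + 2)*(y^3 - 4*y^2 + 5*y - 2) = (y - 1)*(y + 2)*(y^2 - 3*y + 2) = (y - 1)^2*(y + 2)*(y - 2)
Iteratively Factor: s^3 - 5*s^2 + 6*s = (s)*(s^2 - 5*s + 6) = s*(s - 2)*(s - 3)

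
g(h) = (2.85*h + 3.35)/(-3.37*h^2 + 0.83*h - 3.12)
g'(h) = (2.85*h + 3.35)*(6.74*h - 0.83)/(-3.37*h^2 + 0.83*h - 3.12)^2 + 2.85/(-3.37*h^2 + 0.83*h - 3.12) = (9.6045*h^2 + 22.579*h - 11.6725)/(11.3569*h^4 - 5.5942*h^3 + 21.7177*h^2 - 5.1792*h + 9.7344)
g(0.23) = -1.29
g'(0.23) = -0.62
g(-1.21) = 0.01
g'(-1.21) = -0.30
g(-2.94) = 0.14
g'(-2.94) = 0.00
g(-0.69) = -0.26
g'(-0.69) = -0.81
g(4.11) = -0.27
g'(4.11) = 0.08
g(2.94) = -0.39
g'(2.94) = 0.16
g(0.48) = -1.35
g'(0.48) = 0.11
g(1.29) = -0.92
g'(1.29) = 0.57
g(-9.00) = 0.08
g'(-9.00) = 0.01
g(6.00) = -0.17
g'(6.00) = 0.03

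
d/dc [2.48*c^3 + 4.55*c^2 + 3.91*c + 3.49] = 7.44*c^2 + 9.1*c + 3.91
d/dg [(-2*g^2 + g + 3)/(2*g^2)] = (-g - 6)/(2*g^3)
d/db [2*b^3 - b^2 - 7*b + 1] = 6*b^2 - 2*b - 7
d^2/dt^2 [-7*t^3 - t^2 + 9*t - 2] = -42*t - 2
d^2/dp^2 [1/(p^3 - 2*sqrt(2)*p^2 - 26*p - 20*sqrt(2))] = 2*((-3*p + 2*sqrt(2))*(-p^3 + 2*sqrt(2)*p^2 + 26*p + 20*sqrt(2)) - (-3*p^2 + 4*sqrt(2)*p + 26)^2)/(-p^3 + 2*sqrt(2)*p^2 + 26*p + 20*sqrt(2))^3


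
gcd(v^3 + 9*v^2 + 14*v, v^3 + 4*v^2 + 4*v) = v^2 + 2*v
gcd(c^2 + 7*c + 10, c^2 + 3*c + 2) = c + 2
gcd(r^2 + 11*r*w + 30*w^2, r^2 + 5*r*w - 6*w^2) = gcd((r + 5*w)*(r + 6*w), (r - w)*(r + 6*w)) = r + 6*w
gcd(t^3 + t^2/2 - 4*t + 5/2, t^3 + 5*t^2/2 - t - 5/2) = t^2 + 3*t/2 - 5/2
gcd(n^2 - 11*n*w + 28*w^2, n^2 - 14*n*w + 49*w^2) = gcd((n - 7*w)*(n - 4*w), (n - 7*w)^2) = -n + 7*w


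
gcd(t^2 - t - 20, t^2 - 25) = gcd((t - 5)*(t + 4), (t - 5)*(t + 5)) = t - 5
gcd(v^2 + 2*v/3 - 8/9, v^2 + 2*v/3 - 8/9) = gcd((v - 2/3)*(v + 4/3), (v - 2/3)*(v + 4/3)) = v^2 + 2*v/3 - 8/9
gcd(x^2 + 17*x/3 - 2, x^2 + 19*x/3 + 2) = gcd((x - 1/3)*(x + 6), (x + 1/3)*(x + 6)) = x + 6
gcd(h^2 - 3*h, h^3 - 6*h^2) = h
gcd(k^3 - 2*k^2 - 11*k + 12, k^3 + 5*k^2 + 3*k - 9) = k^2 + 2*k - 3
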